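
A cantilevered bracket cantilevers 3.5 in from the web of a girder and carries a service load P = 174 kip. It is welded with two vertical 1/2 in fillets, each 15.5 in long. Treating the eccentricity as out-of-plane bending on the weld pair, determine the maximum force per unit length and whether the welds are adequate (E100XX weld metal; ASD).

f_max ≈ 9.45 kip/in; adequate

E100XX → F_EXX = 100 ksi.
L_w = 2 × 15.5 = 31 in; section modulus (unit throat) S = 2 × L²/6 = 80.08 in².
Direct shear f_v = P/L_w = 174/31 = 5.613 kip/in.
Moment M = P × e = 174 × 3.5 = 609 kip·in; bending f_b = M/S = 7.605 kip/in.
f_max = √(f_v² + f_b²) = √(5.613² + 7.605²) = 9.452 kip/in.
r_n/Ω = (1/2.0) × 0.6 × 100 × (0.707 × 0.5) = 10.6 kip/in → adequate.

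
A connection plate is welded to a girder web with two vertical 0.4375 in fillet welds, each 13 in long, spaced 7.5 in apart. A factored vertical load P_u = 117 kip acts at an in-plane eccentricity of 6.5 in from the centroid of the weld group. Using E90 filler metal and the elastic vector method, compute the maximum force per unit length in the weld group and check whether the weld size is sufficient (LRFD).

f_max ≈ 10.8 kip/in; adequate

E90XX → F_EXX = 90 ksi.
Total weld length L_w = 26 in. Treat welds as unit-width lines.
Polar moment about centroid: J = 2[d³/12 + d(b/2)²] = 2[13³/12 + 13×3.75²] = 731.8 in³.
Direct shear f_v = P/L_w = 117 / 26 = 4.5 kip/in (vertical).
Torsion M = P·e = 117 × 6.5 = 760.5 kip·in.
Critical point at (x, y) = (3.75, 6.5) from centroid. f_tx = M·y/J = 6.755 kip/in; f_ty = M·x/J = 3.897 kip/in.
Resultant f_max = √[f_tx² + (f_v + f_ty)²] = √[6.755² + (4.5 + 3.897)²] = 10.78 kip/in.
Capacity per unit length: φr_n = 0.75 × 0.6 × 90 × (0.707 × 0.4375) = 12.53 kip/in.
10.78 ≤ 12.53 → adequate.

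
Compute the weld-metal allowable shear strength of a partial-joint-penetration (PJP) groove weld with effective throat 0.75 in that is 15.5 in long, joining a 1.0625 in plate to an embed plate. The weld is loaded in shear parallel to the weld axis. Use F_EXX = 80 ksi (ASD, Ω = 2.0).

Effective throat (given) t_e = 0.75 in.
A_we = 0.75 × 15.5 = 11.62 in².
F_nw = 0.6 F_EXX = 48 ksi.
R_n/Ω = (48 × 11.62) / 2.0 = 279 kip.

R_n/Ω ≈ 279 kip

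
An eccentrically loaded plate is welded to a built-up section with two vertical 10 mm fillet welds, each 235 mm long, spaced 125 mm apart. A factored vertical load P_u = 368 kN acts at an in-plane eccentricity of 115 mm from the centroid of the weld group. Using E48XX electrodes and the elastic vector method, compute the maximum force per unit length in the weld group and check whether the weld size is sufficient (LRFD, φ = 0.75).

f_max ≈ 1910 N/mm; NOT adequate

E48XX → F_EXX = 480 MPa.
Total weld length L_w = 470 mm. Treat welds as unit-width lines.
Polar moment about centroid: J = 2[d³/12 + d(b/2)²] = 2[235³/12 + 235×62.5²] = 3999000 mm³.
Direct shear f_v = P/L_w = 368×10³ / 470 = 783 N/mm (vertical).
Torsion M = P·e = 368×10³ × 115 = 42320000 N·mm.
Critical point at (x, y) = (62.5, 117.5) from centroid. f_tx = M·y/J = 1243 N/mm; f_ty = M·x/J = 661.4 N/mm.
Resultant f_max = √[f_tx² + (f_v + f_ty)²] = √[1243² + (783 + 661.4)²] = 1906 N/mm.
Capacity per unit length: φr_n = 0.75 × 0.6 × 480 × (0.707 × 10) = 1527 N/mm.
1906 > 1527 → NOT adequate.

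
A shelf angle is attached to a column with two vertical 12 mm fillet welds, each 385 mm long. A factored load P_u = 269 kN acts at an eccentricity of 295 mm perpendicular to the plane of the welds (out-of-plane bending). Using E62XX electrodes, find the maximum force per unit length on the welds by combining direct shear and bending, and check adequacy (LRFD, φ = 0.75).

f_max ≈ 1640 N/mm; adequate

E62XX → F_EXX = 620 MPa.
L_w = 2 × 385 = 770 mm; section modulus (unit throat) S = 2 × L²/6 = 49410 mm².
Direct shear f_v = P/L_w = 269×10³/770 = 349.4 N/mm.
Moment M = P × e = 269×10³ × 295 = 79355000 N·mm; bending f_b = M/S = 1606 N/mm.
f_max = √(f_v² + f_b²) = √(349.4² + 1606²) = 1644 N/mm.
φr_n = 0.75 × 0.6 × 620 × (0.707 × 12) = 2367 N/mm → adequate.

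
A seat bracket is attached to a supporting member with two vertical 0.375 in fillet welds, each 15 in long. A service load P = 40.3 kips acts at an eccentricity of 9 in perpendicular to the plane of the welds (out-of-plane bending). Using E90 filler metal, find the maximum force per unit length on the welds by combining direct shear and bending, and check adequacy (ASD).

E90XX → F_EXX = 90 ksi.
L_w = 2 × 15 = 30 in; section modulus (unit throat) S = 2 × L²/6 = 75 in².
Direct shear f_v = P/L_w = 40.3/30 = 1.343 kip/in.
Moment M = P × e = 40.3 × 9 = 362.7 kip·in; bending f_b = M/S = 4.836 kip/in.
f_max = √(f_v² + f_b²) = √(1.343² + 4.836²) = 5.019 kip/in.
r_n/Ω = (1/2.0) × 0.6 × 90 × (0.707 × 0.375) = 7.158 kip/in → adequate.

f_max ≈ 5.02 kip/in; adequate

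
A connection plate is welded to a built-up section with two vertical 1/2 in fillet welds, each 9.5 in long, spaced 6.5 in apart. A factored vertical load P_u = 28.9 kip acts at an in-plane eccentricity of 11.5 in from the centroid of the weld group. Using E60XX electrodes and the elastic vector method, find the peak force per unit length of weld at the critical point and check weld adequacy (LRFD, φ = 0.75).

E60XX → F_EXX = 60 ksi.
Total weld length L_w = 19 in. Treat welds as unit-width lines.
Polar moment about centroid: J = 2[d³/12 + d(b/2)²] = 2[9.5³/12 + 9.5×3.25²] = 343.6 in³.
Direct shear f_v = P/L_w = 28.9 / 19 = 1.521 kip/in (vertical).
Torsion M = P·e = 28.9 × 11.5 = 332.35 kip·in.
Critical point at (x, y) = (3.25, 4.75) from centroid. f_tx = M·y/J = 4.595 kip/in; f_ty = M·x/J = 3.144 kip/in.
Resultant f_max = √[f_tx² + (f_v + f_ty)²] = √[4.595² + (1.521 + 3.144)²] = 6.548 kip/in.
Capacity per unit length: φr_n = 0.75 × 0.6 × 60 × (0.707 × 0.5) = 9.544 kip/in.
6.548 ≤ 9.544 → adequate.

f_max ≈ 6.55 kip/in; adequate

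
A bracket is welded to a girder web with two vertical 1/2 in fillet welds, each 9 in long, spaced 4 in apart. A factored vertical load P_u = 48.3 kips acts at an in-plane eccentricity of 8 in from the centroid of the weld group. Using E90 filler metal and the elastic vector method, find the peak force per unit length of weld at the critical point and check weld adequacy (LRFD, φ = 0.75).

f_max ≈ 11.2 kip/in; adequate

E90XX → F_EXX = 90 ksi.
Total weld length L_w = 18 in. Treat welds as unit-width lines.
Polar moment about centroid: J = 2[d³/12 + d(b/2)²] = 2[9³/12 + 9×2²] = 193.5 in³.
Direct shear f_v = P/L_w = 48.3 / 18 = 2.683 kip/in (vertical).
Torsion M = P·e = 48.3 × 8 = 386.4 kip·in.
Critical point at (x, y) = (2, 4.5) from centroid. f_tx = M·y/J = 8.986 kip/in; f_ty = M·x/J = 3.994 kip/in.
Resultant f_max = √[f_tx² + (f_v + f_ty)²] = √[8.986² + (2.683 + 3.994)²] = 11.2 kip/in.
Capacity per unit length: φr_n = 0.75 × 0.6 × 90 × (0.707 × 0.5) = 14.32 kip/in.
11.2 ≤ 14.32 → adequate.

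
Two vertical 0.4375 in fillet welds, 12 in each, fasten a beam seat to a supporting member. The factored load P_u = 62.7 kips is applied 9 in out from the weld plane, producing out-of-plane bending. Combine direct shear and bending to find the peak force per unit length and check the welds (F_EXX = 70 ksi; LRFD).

f_max ≈ 12 kip/in; NOT adequate

L_w = 2 × 12 = 24 in; section modulus (unit throat) S = 2 × L²/6 = 48 in².
Direct shear f_v = P/L_w = 62.7/24 = 2.613 kip/in.
Moment M = P × e = 62.7 × 9 = 564.3 kip·in; bending f_b = M/S = 11.76 kip/in.
f_max = √(f_v² + f_b²) = √(2.613² + 11.76²) = 12.04 kip/in.
φr_n = 0.75 × 0.6 × 70 × (0.707 × 0.4375) = 9.743 kip/in → NOT adequate.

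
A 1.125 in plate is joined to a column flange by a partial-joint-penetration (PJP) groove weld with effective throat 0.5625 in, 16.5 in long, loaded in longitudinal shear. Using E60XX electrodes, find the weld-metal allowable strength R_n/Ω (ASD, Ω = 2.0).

R_n/Ω ≈ 167 kips

E60XX → F_EXX = 60 ksi.
Effective throat (given) t_e = 0.5625 in.
A_we = 0.5625 × 16.5 = 9.281 in².
F_nw = 0.6 F_EXX = 36 ksi.
R_n/Ω = (36 × 9.281) / 2.0 = 167.1 kips.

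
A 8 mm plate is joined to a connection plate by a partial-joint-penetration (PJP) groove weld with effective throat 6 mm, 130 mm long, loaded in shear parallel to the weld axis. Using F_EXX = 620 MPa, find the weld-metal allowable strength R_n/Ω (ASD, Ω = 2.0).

Effective throat (given) t_e = 6 mm.
A_we = 6 × 130 = 780 mm².
F_nw = 0.6 F_EXX = 372 MPa.
R_n/Ω = (372 × 780) / 2.0 × 10⁻³ = 145.1 kN.

R_n/Ω ≈ 145 kN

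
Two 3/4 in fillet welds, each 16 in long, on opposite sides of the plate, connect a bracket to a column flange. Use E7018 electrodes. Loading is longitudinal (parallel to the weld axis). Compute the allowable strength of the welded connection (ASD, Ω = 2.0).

R_n/Ω ≈ 356 kip

E70XX → F_EXX = 70 ksi.
Effective throat t_e = 0.707 × 0.75 = 0.5302 in.
Total length L = 32 in; A_we = 0.5302 × 32 = 16.97 in².
F_nw = 0.6 F_EXX = 0.6 × 70 = 42 ksi.
R_n = 42 × 16.97 = 712.7 kip; R_n/Ω = 712.7/2.0 = 356.3 kip.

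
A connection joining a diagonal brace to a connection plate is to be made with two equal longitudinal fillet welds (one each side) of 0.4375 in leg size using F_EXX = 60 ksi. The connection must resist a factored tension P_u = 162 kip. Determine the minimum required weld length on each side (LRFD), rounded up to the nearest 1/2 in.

Throat t_e = 0.707 × 0.4375 = 0.3093 in.
φr_n = 0.75 × 0.6 × 60 × 0.3093 = 8.351 kip/in.
L_req = P_u / φr_n = 162 / 8.351 = 19.4 in total.
Per side: 19.4 / 2 = 9.699 in.
Round up → use L = 10 in on each side.

L = 10 in on each side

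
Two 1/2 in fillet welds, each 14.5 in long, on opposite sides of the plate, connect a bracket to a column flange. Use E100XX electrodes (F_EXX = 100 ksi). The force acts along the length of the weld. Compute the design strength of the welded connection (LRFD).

φR_n ≈ 461 kip

Effective throat t_e = 0.707 × 0.5 = 0.3535 in.
Total length L = 29 in; A_we = 0.3535 × 29 = 10.25 in².
F_nw = 0.6 F_EXX = 0.6 × 100 = 60 ksi.
φR_n = 0.75 × 60 × 10.25 = 461.3 kip.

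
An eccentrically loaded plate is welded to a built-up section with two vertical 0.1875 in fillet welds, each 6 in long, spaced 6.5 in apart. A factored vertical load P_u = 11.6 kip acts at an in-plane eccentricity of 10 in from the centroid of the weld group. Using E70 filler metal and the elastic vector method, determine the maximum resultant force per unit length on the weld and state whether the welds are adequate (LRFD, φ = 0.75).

f_max ≈ 3.92 kip/in; adequate

E70XX → F_EXX = 70 ksi.
Total weld length L_w = 12 in. Treat welds as unit-width lines.
Polar moment about centroid: J = 2[d³/12 + d(b/2)²] = 2[6³/12 + 6×3.25²] = 162.8 in³.
Direct shear f_v = P/L_w = 11.6 / 12 = 0.9667 kip/in (vertical).
Torsion M = P·e = 11.6 × 10 = 116 kip·in.
Critical point at (x, y) = (3.25, 3) from centroid. f_tx = M·y/J = 2.138 kip/in; f_ty = M·x/J = 2.316 kip/in.
Resultant f_max = √[f_tx² + (f_v + f_ty)²] = √[2.138² + (0.9667 + 2.316)²] = 3.918 kip/in.
Capacity per unit length: φr_n = 0.75 × 0.6 × 70 × (0.707 × 0.1875) = 4.176 kip/in.
3.918 ≤ 4.176 → adequate.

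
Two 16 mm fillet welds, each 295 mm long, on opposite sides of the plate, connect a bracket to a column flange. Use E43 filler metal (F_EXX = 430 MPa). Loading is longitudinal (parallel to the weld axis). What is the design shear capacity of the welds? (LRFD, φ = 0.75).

φR_n ≈ 1290 kN

Effective throat t_e = 0.707 × 16 = 11.31 mm.
Total length L = 590 mm; A_we = 11.31 × 590 = 6674 mm².
F_nw = 0.6 F_EXX = 0.6 × 430 = 258 MPa.
φR_n = 0.75 × 258 × 6674 × 10⁻³ = 1291 kN.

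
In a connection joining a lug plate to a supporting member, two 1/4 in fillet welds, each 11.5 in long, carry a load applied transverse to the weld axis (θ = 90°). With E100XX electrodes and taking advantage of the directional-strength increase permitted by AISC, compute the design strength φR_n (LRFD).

φR_n ≈ 274 kip

E100XX → F_EXX = 100 ksi.
t_e = 0.707 × 0.25 = 0.1767 in; A_we = 0.1767 × 23 = 4.065 in².
Directional factor: 1.0 + 0.5 sin^1.5(90°) = 1.5.
F_nw = 0.6 × 100 × 1.5 = 90 ksi.
φR_n = 0.75 × 90 × 4.065 = 274.4 kip.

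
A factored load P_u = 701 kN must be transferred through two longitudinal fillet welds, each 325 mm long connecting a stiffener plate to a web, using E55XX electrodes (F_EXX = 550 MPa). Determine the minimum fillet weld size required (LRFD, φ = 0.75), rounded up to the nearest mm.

w = 7 mm

Total weld length L = 650 mm.
Required throat t_e = P_u / (φ × 0.6 F_EXX × L) = 701 / (0.75 × 0.6 × 550 × 650 × 10⁻³) = 4.357 mm.
Required leg w = t_e / 0.707 = 6.163 mm → use 7 mm.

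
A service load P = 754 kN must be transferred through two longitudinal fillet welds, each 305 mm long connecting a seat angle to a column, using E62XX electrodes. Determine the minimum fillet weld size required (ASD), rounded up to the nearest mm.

w = 10 mm

E62XX → F_EXX = 620 MPa.
Total weld length L = 610 mm.
Required throat t_e = P × Ω / (0.6 F_EXX × L) = 754 × 2.0 / (0.6 × 620 × 610 × 10⁻³) = 6.646 mm.
Required leg w = t_e / 0.707 = 9.4 mm → use 10 mm.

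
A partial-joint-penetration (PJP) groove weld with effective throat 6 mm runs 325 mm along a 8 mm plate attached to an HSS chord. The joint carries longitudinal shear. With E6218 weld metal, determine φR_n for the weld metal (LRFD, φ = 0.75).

φR_n ≈ 544 kN

E62XX → F_EXX = 620 MPa.
Effective throat (given) t_e = 6 mm.
A_we = 6 × 325 = 1950 mm².
F_nw = 0.6 F_EXX = 372 MPa.
φR_n = 0.75 × 372 × 1950 × 10⁻³ = 544 kN.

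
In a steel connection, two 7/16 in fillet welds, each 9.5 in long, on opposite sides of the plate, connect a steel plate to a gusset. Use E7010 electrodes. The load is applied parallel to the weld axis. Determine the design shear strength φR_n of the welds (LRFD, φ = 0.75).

E70XX → F_EXX = 70 ksi.
Effective throat t_e = 0.707 × 0.4375 = 0.3093 in.
Total length L = 19 in; A_we = 0.3093 × 19 = 5.877 in².
F_nw = 0.6 F_EXX = 0.6 × 70 = 42 ksi.
φR_n = 0.75 × 42 × 5.877 = 185.1 kip.

φR_n ≈ 185 kip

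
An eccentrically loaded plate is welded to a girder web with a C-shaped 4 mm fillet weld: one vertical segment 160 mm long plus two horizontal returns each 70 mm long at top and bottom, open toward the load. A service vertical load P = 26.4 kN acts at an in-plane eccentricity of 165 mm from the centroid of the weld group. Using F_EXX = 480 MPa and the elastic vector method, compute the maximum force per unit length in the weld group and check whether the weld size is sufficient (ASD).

Total weld length L_w = 300 mm. Treat welds as unit-width lines.
Centroid: x̄ = 2×70×35 / 300 = 16.33 mm from the vertical weld.
Polar moment about centroid: J = I_x + I_y = [160³/12 + 2×70×80²] + [160×16.33² + 2(70³/12 + 70×18.67²)] = 1386000 mm³.
Direct shear f_v = P/L_w = 26.4×10³ / 300 = 88 N/mm (vertical).
Torsion M = P·e = 26.4×10³ × 165 = 4356000 N·mm.
Critical point at (x, y) = (53.67, 80) from centroid. f_tx = M·y/J = 251.4 N/mm; f_ty = M·x/J = 168.7 N/mm.
Resultant f_max = √[f_tx² + (f_v + f_ty)²] = √[251.4² + (88 + 168.7)²] = 359.3 N/mm.
Capacity per unit length: r_n/Ω = (1/2.0) × 0.6 × 480 × (0.707 × 4) = 407.2 N/mm.
359.3 ≤ 407.2 → adequate.

f_max ≈ 359 N/mm; adequate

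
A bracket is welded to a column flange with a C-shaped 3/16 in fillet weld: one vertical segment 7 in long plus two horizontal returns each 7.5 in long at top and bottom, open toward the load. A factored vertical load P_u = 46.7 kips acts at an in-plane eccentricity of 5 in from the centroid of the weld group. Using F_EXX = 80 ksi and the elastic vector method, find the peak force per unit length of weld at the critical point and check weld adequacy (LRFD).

f_max ≈ 5.9 kip/in; NOT adequate

Total weld length L_w = 22 in. Treat welds as unit-width lines.
Centroid: x̄ = 2×7.5×3.75 / 22 = 2.557 in from the vertical weld.
Polar moment about centroid: J = I_x + I_y = [7³/12 + 2×7.5×3.5²] + [7×2.557² + 2(7.5³/12 + 7.5×1.193²)] = 349.8 in³.
Direct shear f_v = P/L_w = 46.7 / 22 = 2.123 kip/in (vertical).
Torsion M = P·e = 46.7 × 5 = 233.5 kip·in.
Critical point at (x, y) = (4.943, 3.5) from centroid. f_tx = M·y/J = 2.337 kip/in; f_ty = M·x/J = 3.3 kip/in.
Resultant f_max = √[f_tx² + (f_v + f_ty)²] = √[2.337² + (2.123 + 3.3)²] = 5.905 kip/in.
Capacity per unit length: φr_n = 0.75 × 0.6 × 80 × (0.707 × 0.1875) = 4.772 kip/in.
5.905 > 4.772 → NOT adequate.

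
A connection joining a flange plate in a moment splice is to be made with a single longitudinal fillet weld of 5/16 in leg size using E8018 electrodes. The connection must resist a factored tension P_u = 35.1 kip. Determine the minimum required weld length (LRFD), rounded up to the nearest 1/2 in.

E80XX → F_EXX = 80 ksi.
Throat t_e = 0.707 × 0.3125 = 0.2209 in.
φr_n = 0.75 × 0.6 × 80 × 0.2209 = 7.954 kip/in.
L_req = P_u / φr_n = 35.1 / 7.954 = 4.413 in total.
Round up → use L = 4.5 in.

L = 4.5 in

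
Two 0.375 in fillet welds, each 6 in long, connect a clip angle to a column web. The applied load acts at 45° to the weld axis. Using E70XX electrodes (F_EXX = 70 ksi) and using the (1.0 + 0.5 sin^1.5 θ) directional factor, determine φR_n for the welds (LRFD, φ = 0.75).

t_e = 0.707 × 0.375 = 0.2651 in; A_we = 0.2651 × 12 = 3.181 in².
Directional factor: 1.0 + 0.5 sin^1.5(45°) = 1.297.
F_nw = 0.6 × 70 × 1.297 = 54.49 ksi.
φR_n = 0.75 × 54.49 × 3.181 = 130 kip.

φR_n ≈ 130 kip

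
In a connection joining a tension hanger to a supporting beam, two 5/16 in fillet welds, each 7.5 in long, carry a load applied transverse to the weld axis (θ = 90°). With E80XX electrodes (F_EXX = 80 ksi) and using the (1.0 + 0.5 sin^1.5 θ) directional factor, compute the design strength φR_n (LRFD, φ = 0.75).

φR_n ≈ 179 kips

t_e = 0.707 × 0.3125 = 0.2209 in; A_we = 0.2209 × 15 = 3.314 in².
Directional factor: 1.0 + 0.5 sin^1.5(90°) = 1.5.
F_nw = 0.6 × 80 × 1.5 = 72 ksi.
φR_n = 0.75 × 72 × 3.314 = 179 kips.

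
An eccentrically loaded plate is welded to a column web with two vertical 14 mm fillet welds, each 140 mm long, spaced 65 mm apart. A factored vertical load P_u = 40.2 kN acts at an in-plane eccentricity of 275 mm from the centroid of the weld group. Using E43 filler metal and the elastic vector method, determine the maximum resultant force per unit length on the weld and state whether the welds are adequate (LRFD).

f_max ≈ 1200 N/mm; adequate

E43XX → F_EXX = 430 MPa.
Total weld length L_w = 280 mm. Treat welds as unit-width lines.
Polar moment about centroid: J = 2[d³/12 + d(b/2)²] = 2[140³/12 + 140×32.5²] = 753100 mm³.
Direct shear f_v = P/L_w = 40.2×10³ / 280 = 143.6 N/mm (vertical).
Torsion M = P·e = 40.2×10³ × 275 = 11055000 N·mm.
Critical point at (x, y) = (32.5, 70) from centroid. f_tx = M·y/J = 1028 N/mm; f_ty = M·x/J = 477.1 N/mm.
Resultant f_max = √[f_tx² + (f_v + f_ty)²] = √[1028² + (143.6 + 477.1)²] = 1200 N/mm.
Capacity per unit length: φr_n = 0.75 × 0.6 × 430 × (0.707 × 14) = 1915 N/mm.
1200 ≤ 1915 → adequate.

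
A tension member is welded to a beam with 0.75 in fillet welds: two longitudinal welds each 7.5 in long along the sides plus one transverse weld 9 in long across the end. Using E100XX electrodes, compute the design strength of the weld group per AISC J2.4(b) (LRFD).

E100XX → F_EXX = 100 ksi.
t_e = 0.707 × 0.75 = 0.5302 in.
R_nwl = 0.6 × 100 × 0.5302 × 15 = 477.2 kips (longitudinal, 2 welds).
R_nwt = 0.6 × 100 × 0.5302 × 9 = 286.3 kips (transverse, base value).
(i) R_nwl + R_nwt = 763.6 kips; (ii) 0.85 R_nwl + 1.5 R_nwt = 835.1 kips.
R_n = max = 835.1 kips [governs: (ii)]; φR_n = 626.4 kips.

φR_n ≈ 626 kips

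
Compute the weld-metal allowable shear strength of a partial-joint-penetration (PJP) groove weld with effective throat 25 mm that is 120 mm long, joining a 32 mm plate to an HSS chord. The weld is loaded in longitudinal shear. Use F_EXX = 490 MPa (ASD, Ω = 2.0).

R_n/Ω ≈ 441 kN

Effective throat (given) t_e = 25 mm.
A_we = 25 × 120 = 3000 mm².
F_nw = 0.6 F_EXX = 294 MPa.
R_n/Ω = (294 × 3000) / 2.0 × 10⁻³ = 441 kN.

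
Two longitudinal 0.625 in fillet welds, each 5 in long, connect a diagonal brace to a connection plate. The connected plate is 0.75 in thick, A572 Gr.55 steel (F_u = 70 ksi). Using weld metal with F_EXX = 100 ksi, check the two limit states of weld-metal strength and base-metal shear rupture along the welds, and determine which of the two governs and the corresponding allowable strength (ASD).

t_e = 0.707 × 0.625 = 0.4419 in; L = 10 in.
Weld metal: R_n/Ω = (1/2.0) × 0.6 × 100 × 0.4419 × 10 = 132.6 kips.
Base metal (shear rupture): R_n/Ω = (1/2.0) × 0.6 × 70 × 0.75 × 10 = 157.5 kips.
Governing: weld metal.

R_n/Ω ≈ 133 kips (weld metal governs)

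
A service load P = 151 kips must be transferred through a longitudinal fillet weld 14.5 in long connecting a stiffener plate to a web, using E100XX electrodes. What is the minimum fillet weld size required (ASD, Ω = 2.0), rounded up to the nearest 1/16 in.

E100XX → F_EXX = 100 ksi.
Total weld length L = 14.5 in.
Required throat t_e = P × Ω / (0.6 F_EXX × L) = 151 × 2.0 / (0.6 × 100 × 14.5) = 0.3471 in.
Required leg w = t_e / 0.707 = 0.491 in → use 1/2 in.

w = 1/2 in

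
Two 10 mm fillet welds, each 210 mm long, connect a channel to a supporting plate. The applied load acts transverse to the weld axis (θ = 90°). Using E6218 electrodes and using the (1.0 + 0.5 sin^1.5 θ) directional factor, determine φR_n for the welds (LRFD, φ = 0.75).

E62XX → F_EXX = 620 MPa.
t_e = 0.707 × 10 = 7.07 mm; A_we = 7.07 × 420 = 2969 mm².
Directional factor: 1.0 + 0.5 sin^1.5(90°) = 1.5.
F_nw = 0.6 × 620 × 1.5 = 558 MPa.
φR_n = 0.75 × 558 × 2969 × 10⁻³ = 1243 kN.

φR_n ≈ 1240 kN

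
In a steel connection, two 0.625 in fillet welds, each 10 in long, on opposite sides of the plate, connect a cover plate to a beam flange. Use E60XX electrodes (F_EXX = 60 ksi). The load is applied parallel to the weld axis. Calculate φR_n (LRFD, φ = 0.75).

Effective throat t_e = 0.707 × 0.625 = 0.4419 in.
Total length L = 20 in; A_we = 0.4419 × 20 = 8.837 in².
F_nw = 0.6 F_EXX = 0.6 × 60 = 36 ksi.
φR_n = 0.75 × 36 × 8.837 = 238.6 kips.

φR_n ≈ 239 kips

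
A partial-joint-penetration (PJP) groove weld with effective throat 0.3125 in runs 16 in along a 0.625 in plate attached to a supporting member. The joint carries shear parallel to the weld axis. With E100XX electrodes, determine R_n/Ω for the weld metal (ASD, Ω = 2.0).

R_n/Ω ≈ 150 kips

E100XX → F_EXX = 100 ksi.
Effective throat (given) t_e = 0.3125 in.
A_we = 0.3125 × 16 = 5 in².
F_nw = 0.6 F_EXX = 60 ksi.
R_n/Ω = (60 × 5) / 2.0 = 150 kips.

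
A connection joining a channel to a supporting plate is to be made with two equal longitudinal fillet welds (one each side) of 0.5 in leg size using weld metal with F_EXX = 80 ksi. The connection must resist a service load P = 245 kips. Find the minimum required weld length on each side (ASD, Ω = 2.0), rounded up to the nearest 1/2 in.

Throat t_e = 0.707 × 0.5 = 0.3535 in.
r_n/Ω = (0.6 × 80 × 0.3535) / 2.0 = 8.484 kip/in.
L_req = P / (r_n/Ω) = 245 / 8.484 = 28.88 in total.
Per side: 28.88 / 2 = 14.44 in.
Round up → use L = 14.5 in on each side.

L = 14.5 in on each side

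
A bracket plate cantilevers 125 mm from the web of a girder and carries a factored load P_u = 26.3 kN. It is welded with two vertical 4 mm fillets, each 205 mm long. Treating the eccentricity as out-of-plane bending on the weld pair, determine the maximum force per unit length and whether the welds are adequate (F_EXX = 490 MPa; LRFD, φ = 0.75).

f_max ≈ 243 N/mm; adequate

L_w = 2 × 205 = 410 mm; section modulus (unit throat) S = 2 × L²/6 = 14010 mm².
Direct shear f_v = P/L_w = 26.3×10³/410 = 64.15 N/mm.
Moment M = P × e = 26.3×10³ × 125 = 3287500 N·mm; bending f_b = M/S = 234.7 N/mm.
f_max = √(f_v² + f_b²) = √(64.15² + 234.7²) = 243.3 N/mm.
φr_n = 0.75 × 0.6 × 490 × (0.707 × 4) = 623.6 N/mm → adequate.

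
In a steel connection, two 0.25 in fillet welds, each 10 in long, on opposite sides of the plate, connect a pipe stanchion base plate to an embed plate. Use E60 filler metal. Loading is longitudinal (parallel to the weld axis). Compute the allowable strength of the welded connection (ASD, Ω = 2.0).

R_n/Ω ≈ 63.6 kip

E60XX → F_EXX = 60 ksi.
Effective throat t_e = 0.707 × 0.25 = 0.1767 in.
Total length L = 20 in; A_we = 0.1767 × 20 = 3.535 in².
F_nw = 0.6 F_EXX = 0.6 × 60 = 36 ksi.
R_n = 36 × 3.535 = 127.3 kip; R_n/Ω = 127.3/2.0 = 63.63 kip.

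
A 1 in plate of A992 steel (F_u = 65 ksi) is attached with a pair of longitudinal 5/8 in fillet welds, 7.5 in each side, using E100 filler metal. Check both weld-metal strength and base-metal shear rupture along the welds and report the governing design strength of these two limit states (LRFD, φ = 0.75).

E100XX → F_EXX = 100 ksi.
t_e = 0.707 × 0.625 = 0.4419 in; L = 15 in.
Weld metal: φR_n = 0.75 × 0.6 × 100 × 0.4419 × 15 = 298.3 kip.
Base metal (shear rupture): φR_n = 0.75 × 0.6 × 65 × 1 × 15 = 438.8 kip.
Governing: weld metal.

φR_n ≈ 298 kip (weld metal governs)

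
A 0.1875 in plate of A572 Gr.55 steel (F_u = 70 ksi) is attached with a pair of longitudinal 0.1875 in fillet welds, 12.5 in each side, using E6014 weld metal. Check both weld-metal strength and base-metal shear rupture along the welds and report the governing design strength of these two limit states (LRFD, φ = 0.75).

E60XX → F_EXX = 60 ksi.
t_e = 0.707 × 0.1875 = 0.1326 in; L = 25 in.
Weld metal: φR_n = 0.75 × 0.6 × 60 × 0.1326 × 25 = 89.48 kip.
Base metal (shear rupture): φR_n = 0.75 × 0.6 × 70 × 0.1875 × 25 = 147.7 kip.
Governing: weld metal.

φR_n ≈ 89.5 kip (weld metal governs)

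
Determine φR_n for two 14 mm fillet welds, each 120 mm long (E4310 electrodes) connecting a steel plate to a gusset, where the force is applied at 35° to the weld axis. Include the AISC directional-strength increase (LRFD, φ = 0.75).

E43XX → F_EXX = 430 MPa.
t_e = 0.707 × 14 = 9.898 mm; A_we = 9.898 × 240 = 2376 mm².
Directional factor: 1.0 + 0.5 sin^1.5(35°) = 1.217.
F_nw = 0.6 × 430 × 1.217 = 314 MPa.
φR_n = 0.75 × 314 × 2376 × 10⁻³ = 559.5 kN.

φR_n ≈ 560 kN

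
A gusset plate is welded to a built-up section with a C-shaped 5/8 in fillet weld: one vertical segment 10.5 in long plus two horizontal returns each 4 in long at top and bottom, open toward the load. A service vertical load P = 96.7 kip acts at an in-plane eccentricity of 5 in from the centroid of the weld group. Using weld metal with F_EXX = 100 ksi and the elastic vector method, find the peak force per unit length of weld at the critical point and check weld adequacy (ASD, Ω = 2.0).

f_max ≈ 12.1 kip/in; adequate

Total weld length L_w = 18.5 in. Treat welds as unit-width lines.
Centroid: x̄ = 2×4×2 / 18.5 = 0.8649 in from the vertical weld.
Polar moment about centroid: J = I_x + I_y = [10.5³/12 + 2×4×5.25²] + [10.5×0.8649² + 2(4³/12 + 4×1.135²)] = 345.8 in³.
Direct shear f_v = P/L_w = 96.7 / 18.5 = 5.227 kip/in (vertical).
Torsion M = P·e = 96.7 × 5 = 483.5 kip·in.
Critical point at (x, y) = (3.135, 5.25) from centroid. f_tx = M·y/J = 7.341 kip/in; f_ty = M·x/J = 4.384 kip/in.
Resultant f_max = √[f_tx² + (f_v + f_ty)²] = √[7.341² + (5.227 + 4.384)²] = 12.09 kip/in.
Capacity per unit length: r_n/Ω = (1/2.0) × 0.6 × 100 × (0.707 × 0.625) = 13.26 kip/in.
12.09 ≤ 13.26 → adequate.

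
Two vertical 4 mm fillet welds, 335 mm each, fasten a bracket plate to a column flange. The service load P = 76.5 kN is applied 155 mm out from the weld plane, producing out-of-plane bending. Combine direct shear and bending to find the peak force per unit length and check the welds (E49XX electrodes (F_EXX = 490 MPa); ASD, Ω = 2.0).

L_w = 2 × 335 = 670 mm; section modulus (unit throat) S = 2 × L²/6 = 37410 mm².
Direct shear f_v = P/L_w = 76.5×10³/670 = 114.2 N/mm.
Moment M = P × e = 76.5×10³ × 155 = 11858000 N·mm; bending f_b = M/S = 317 N/mm.
f_max = √(f_v² + f_b²) = √(114.2² + 317²) = 336.9 N/mm.
r_n/Ω = (1/2.0) × 0.6 × 490 × (0.707 × 4) = 415.7 N/mm → adequate.

f_max ≈ 337 N/mm; adequate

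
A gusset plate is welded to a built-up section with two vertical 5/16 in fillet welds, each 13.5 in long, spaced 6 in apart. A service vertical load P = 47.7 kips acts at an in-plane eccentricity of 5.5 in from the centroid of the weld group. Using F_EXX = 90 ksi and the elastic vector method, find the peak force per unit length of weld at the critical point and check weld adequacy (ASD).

f_max ≈ 4.02 kip/in; adequate

Total weld length L_w = 27 in. Treat welds as unit-width lines.
Polar moment about centroid: J = 2[d³/12 + d(b/2)²] = 2[13.5³/12 + 13.5×3²] = 653.1 in³.
Direct shear f_v = P/L_w = 47.7 / 27 = 1.767 kip/in (vertical).
Torsion M = P·e = 47.7 × 5.5 = 262.35 kip·in.
Critical point at (x, y) = (3, 6.75) from centroid. f_tx = M·y/J = 2.712 kip/in; f_ty = M·x/J = 1.205 kip/in.
Resultant f_max = √[f_tx² + (f_v + f_ty)²] = √[2.712² + (1.767 + 1.205)²] = 4.023 kip/in.
Capacity per unit length: r_n/Ω = (1/2.0) × 0.6 × 90 × (0.707 × 0.3125) = 5.965 kip/in.
4.023 ≤ 5.965 → adequate.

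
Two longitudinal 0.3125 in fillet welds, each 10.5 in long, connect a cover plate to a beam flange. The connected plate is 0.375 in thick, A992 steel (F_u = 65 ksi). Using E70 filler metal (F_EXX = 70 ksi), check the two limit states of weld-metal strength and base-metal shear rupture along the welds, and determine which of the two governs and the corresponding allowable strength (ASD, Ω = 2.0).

R_n/Ω ≈ 97.4 kip (weld metal governs)

t_e = 0.707 × 0.3125 = 0.2209 in; L = 21 in.
Weld metal: R_n/Ω = (1/2.0) × 0.6 × 70 × 0.2209 × 21 = 97.43 kip.
Base metal (shear rupture): R_n/Ω = (1/2.0) × 0.6 × 65 × 0.375 × 21 = 153.6 kip.
Governing: weld metal.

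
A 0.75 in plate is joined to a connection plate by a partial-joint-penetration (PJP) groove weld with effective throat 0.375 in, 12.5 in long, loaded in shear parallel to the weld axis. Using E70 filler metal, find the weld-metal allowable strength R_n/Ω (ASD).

E70XX → F_EXX = 70 ksi.
Effective throat (given) t_e = 0.375 in.
A_we = 0.375 × 12.5 = 4.688 in².
F_nw = 0.6 F_EXX = 42 ksi.
R_n/Ω = (42 × 4.688) / 2.0 = 98.44 kip.

R_n/Ω ≈ 98.4 kip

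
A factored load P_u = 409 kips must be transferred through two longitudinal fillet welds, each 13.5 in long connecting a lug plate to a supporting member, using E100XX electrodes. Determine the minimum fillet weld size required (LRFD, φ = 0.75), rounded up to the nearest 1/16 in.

w = 1/2 in

E100XX → F_EXX = 100 ksi.
Total weld length L = 27 in.
Required throat t_e = P_u / (φ × 0.6 F_EXX × L) = 409 / (0.75 × 0.6 × 100 × 27) = 0.3366 in.
Required leg w = t_e / 0.707 = 0.4761 in → use 1/2 in.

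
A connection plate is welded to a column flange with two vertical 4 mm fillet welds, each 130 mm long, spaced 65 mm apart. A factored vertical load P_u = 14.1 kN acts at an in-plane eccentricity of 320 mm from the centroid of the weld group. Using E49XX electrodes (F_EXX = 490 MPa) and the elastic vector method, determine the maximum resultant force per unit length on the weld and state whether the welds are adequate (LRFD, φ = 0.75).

f_max ≈ 538 N/mm; adequate

Total weld length L_w = 260 mm. Treat welds as unit-width lines.
Polar moment about centroid: J = 2[d³/12 + d(b/2)²] = 2[130³/12 + 130×32.5²] = 640800 mm³.
Direct shear f_v = P/L_w = 14.1×10³ / 260 = 54.23 N/mm (vertical).
Torsion M = P·e = 14.1×10³ × 320 = 4512000 N·mm.
Critical point at (x, y) = (32.5, 65) from centroid. f_tx = M·y/J = 457.7 N/mm; f_ty = M·x/J = 228.8 N/mm.
Resultant f_max = √[f_tx² + (f_v + f_ty)²] = √[457.7² + (54.23 + 228.8)²] = 538.1 N/mm.
Capacity per unit length: φr_n = 0.75 × 0.6 × 490 × (0.707 × 4) = 623.6 N/mm.
538.1 ≤ 623.6 → adequate.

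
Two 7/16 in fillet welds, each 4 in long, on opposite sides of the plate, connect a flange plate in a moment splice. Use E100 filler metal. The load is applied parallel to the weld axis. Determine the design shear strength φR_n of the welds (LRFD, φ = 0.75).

E100XX → F_EXX = 100 ksi.
Effective throat t_e = 0.707 × 0.4375 = 0.3093 in.
Total length L = 8 in; A_we = 0.3093 × 8 = 2.474 in².
F_nw = 0.6 F_EXX = 0.6 × 100 = 60 ksi.
φR_n = 0.75 × 60 × 2.474 = 111.4 kips.

φR_n ≈ 111 kips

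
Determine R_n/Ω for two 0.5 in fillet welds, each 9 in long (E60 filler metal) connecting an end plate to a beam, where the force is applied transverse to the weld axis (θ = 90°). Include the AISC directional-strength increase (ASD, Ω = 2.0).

E60XX → F_EXX = 60 ksi.
t_e = 0.707 × 0.5 = 0.3535 in; A_we = 0.3535 × 18 = 6.363 in².
Directional factor: 1.0 + 0.5 sin^1.5(90°) = 1.5.
F_nw = 0.6 × 60 × 1.5 = 54 ksi.
R_n/Ω = (54 × 6.363) / 2.0 = 171.8 kips.

R_n/Ω ≈ 172 kips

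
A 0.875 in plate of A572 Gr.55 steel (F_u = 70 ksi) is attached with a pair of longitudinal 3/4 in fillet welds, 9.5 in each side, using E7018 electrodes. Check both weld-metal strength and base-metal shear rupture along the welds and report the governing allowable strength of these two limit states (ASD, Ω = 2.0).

R_n/Ω ≈ 212 kip (weld metal governs)

E70XX → F_EXX = 70 ksi.
t_e = 0.707 × 0.75 = 0.5302 in; L = 19 in.
Weld metal: R_n/Ω = (1/2.0) × 0.6 × 70 × 0.5302 × 19 = 211.6 kip.
Base metal (shear rupture): R_n/Ω = (1/2.0) × 0.6 × 70 × 0.875 × 19 = 349.1 kip.
Governing: weld metal.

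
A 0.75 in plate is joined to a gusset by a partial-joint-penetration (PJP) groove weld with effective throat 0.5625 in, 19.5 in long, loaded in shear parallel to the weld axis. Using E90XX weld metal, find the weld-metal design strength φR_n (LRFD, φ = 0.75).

E90XX → F_EXX = 90 ksi.
Effective throat (given) t_e = 0.5625 in.
A_we = 0.5625 × 19.5 = 10.97 in².
F_nw = 0.6 F_EXX = 54 ksi.
φR_n = 0.75 × 54 × 10.97 = 444.2 kip.

φR_n ≈ 444 kip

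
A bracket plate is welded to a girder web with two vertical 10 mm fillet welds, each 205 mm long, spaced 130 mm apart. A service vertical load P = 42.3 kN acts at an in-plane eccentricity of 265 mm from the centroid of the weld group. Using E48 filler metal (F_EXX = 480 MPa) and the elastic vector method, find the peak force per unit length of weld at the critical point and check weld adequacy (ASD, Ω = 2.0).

Total weld length L_w = 410 mm. Treat welds as unit-width lines.
Polar moment about centroid: J = 2[d³/12 + d(b/2)²] = 2[205³/12 + 205×65²] = 3168000 mm³.
Direct shear f_v = P/L_w = 42.3×10³ / 410 = 103.2 N/mm (vertical).
Torsion M = P·e = 42.3×10³ × 265 = 11210000 N·mm.
Critical point at (x, y) = (65, 102.5) from centroid. f_tx = M·y/J = 362.7 N/mm; f_ty = M·x/J = 230 N/mm.
Resultant f_max = √[f_tx² + (f_v + f_ty)²] = √[362.7² + (103.2 + 230)²] = 492.5 N/mm.
Capacity per unit length: r_n/Ω = (1/2.0) × 0.6 × 480 × (0.707 × 10) = 1018 N/mm.
492.5 ≤ 1018 → adequate.

f_max ≈ 492 N/mm; adequate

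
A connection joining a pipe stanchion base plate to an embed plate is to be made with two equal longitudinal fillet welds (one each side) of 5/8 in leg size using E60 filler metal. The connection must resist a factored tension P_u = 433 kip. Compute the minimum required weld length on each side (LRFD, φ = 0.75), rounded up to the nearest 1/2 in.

L = 18.5 in on each side

E60XX → F_EXX = 60 ksi.
Throat t_e = 0.707 × 0.625 = 0.4419 in.
φr_n = 0.75 × 0.6 × 60 × 0.4419 = 11.93 kip/in.
L_req = P_u / φr_n = 433 / 11.93 = 36.29 in total.
Per side: 36.29 / 2 = 18.15 in.
Round up → use L = 18.5 in on each side.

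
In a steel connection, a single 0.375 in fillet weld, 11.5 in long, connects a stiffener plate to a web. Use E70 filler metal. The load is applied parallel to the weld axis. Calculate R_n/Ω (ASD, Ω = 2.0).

R_n/Ω ≈ 64 kip

E70XX → F_EXX = 70 ksi.
Effective throat t_e = 0.707 × 0.375 = 0.2651 in.
Total length L = 11.5 in; A_we = 0.2651 × 11.5 = 3.049 in².
F_nw = 0.6 F_EXX = 0.6 × 70 = 42 ksi.
R_n = 42 × 3.049 = 128.1 kip; R_n/Ω = 128.1/2.0 = 64.03 kip.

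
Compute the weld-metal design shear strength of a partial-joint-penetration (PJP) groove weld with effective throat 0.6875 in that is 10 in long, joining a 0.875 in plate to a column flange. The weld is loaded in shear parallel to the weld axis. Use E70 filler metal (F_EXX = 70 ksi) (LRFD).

φR_n ≈ 217 kips

Effective throat (given) t_e = 0.6875 in.
A_we = 0.6875 × 10 = 6.875 in².
F_nw = 0.6 F_EXX = 42 ksi.
φR_n = 0.75 × 42 × 6.875 = 216.6 kips.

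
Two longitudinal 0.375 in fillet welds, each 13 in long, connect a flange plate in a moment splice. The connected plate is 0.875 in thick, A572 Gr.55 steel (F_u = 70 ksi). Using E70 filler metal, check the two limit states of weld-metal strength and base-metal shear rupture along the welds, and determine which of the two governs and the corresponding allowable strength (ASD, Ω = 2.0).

E70XX → F_EXX = 70 ksi.
t_e = 0.707 × 0.375 = 0.2651 in; L = 26 in.
Weld metal: R_n/Ω = (1/2.0) × 0.6 × 70 × 0.2651 × 26 = 144.8 kips.
Base metal (shear rupture): R_n/Ω = (1/2.0) × 0.6 × 70 × 0.875 × 26 = 477.8 kips.
Governing: weld metal.

R_n/Ω ≈ 145 kips (weld metal governs)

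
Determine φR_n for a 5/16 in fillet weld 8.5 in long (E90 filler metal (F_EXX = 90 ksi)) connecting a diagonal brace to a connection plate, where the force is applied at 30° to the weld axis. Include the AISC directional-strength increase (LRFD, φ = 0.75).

φR_n ≈ 89.5 kip

t_e = 0.707 × 0.3125 = 0.2209 in; A_we = 0.2209 × 8.5 = 1.878 in².
Directional factor: 1.0 + 0.5 sin^1.5(30°) = 1.177.
F_nw = 0.6 × 90 × 1.177 = 63.55 ksi.
φR_n = 0.75 × 63.55 × 1.878 = 89.5 kip.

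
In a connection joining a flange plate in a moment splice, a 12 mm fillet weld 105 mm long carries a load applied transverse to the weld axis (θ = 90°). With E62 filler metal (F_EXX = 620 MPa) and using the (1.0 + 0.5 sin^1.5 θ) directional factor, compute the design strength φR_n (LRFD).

t_e = 0.707 × 12 = 8.484 mm; A_we = 8.484 × 105 = 890.8 mm².
Directional factor: 1.0 + 0.5 sin^1.5(90°) = 1.5.
F_nw = 0.6 × 620 × 1.5 = 558 MPa.
φR_n = 0.75 × 558 × 890.8 × 10⁻³ = 372.8 kN.

φR_n ≈ 373 kN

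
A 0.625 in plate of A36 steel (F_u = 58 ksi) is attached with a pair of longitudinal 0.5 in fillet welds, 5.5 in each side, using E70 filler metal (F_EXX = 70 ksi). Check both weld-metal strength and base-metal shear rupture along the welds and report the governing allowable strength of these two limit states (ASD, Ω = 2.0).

t_e = 0.707 × 0.5 = 0.3535 in; L = 11 in.
Weld metal: R_n/Ω = (1/2.0) × 0.6 × 70 × 0.3535 × 11 = 81.66 kips.
Base metal (shear rupture): R_n/Ω = (1/2.0) × 0.6 × 58 × 0.625 × 11 = 119.6 kips.
Governing: weld metal.

R_n/Ω ≈ 81.7 kips (weld metal governs)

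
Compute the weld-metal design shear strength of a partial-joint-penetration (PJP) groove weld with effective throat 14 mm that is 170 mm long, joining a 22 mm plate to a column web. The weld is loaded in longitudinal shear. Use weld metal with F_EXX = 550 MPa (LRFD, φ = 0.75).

Effective throat (given) t_e = 14 mm.
A_we = 14 × 170 = 2380 mm².
F_nw = 0.6 F_EXX = 330 MPa.
φR_n = 0.75 × 330 × 2380 × 10⁻³ = 589 kN.

φR_n ≈ 589 kN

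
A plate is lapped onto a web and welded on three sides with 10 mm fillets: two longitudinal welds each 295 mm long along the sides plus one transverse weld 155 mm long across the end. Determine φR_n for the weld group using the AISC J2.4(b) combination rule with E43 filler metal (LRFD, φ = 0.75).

E43XX → F_EXX = 430 MPa.
t_e = 0.707 × 10 = 7.07 mm.
R_nwl = 0.6 × 430 × 7.07 × 590 × 10⁻³ = 1076 kN (longitudinal, 2 welds).
R_nwt = 0.6 × 430 × 7.07 × 155 × 10⁻³ = 282.7 kN (transverse, base value).
(i) R_nwl + R_nwt = 1359 kN; (ii) 0.85 R_nwl + 1.5 R_nwt = 1339 kN.
R_n = max = 1359 kN [governs: (i)]; φR_n = 1019 kN.

φR_n ≈ 1020 kN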